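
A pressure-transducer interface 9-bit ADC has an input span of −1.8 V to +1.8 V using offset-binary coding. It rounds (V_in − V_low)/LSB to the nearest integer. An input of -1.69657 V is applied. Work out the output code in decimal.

code 15

Full-scale span = 3.6 V; LSB = 3.6/2^9 = 7.031 mV.
Input sits at 14.710 steps above V_low.
Round → code 15.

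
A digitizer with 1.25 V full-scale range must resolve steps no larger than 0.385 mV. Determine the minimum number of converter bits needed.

12 bits

Number of steps required ≥ 1.25 V / 0.385 mV = 3246.75.
Need 2^N ≥ 3246.75; 2^11 = 2048, 2^12 = 4096.
Minimum N = 12.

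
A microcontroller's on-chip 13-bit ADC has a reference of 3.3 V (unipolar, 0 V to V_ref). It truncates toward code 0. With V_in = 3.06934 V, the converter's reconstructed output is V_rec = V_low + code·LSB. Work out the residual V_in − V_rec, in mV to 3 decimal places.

0.163 mV

Step size: 3.3 V ÷ 2^13 = 402.83 µV.
Scaled input = 7619.4040 LSBs, so code = 7619.
V_rec = 0 + 7619·0.000402832 = 3.0691772 V.
V_in − V_rec = 0.000162754 V = 0.163 mV.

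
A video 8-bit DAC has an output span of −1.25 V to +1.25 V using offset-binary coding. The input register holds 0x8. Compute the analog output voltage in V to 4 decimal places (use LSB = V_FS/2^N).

LSB = 2.5 V / 2^8 = 9.766 mV.
Code 0x8 = 8 decimal.
V_out = (−1.25) + 8 × 0.00976562 V = -1.17188 V.

-1.1719 V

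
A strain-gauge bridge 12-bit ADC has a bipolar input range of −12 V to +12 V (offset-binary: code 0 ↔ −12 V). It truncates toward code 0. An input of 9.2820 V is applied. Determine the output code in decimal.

LSB = 24 V / 4096 = 5.859 mV.
Input sits at 3632.128 steps above V_low.
Floor → code 3632.

code 3632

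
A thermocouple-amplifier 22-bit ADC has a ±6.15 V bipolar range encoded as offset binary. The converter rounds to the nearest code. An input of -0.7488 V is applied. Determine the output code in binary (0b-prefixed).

Full-scale span = 12.3 V; LSB = 12.3/2^22 = 2.93 µV.
(V_in − V_low)/LSB = (-0.7488 − (−6.15)) / 2.93255e-06 = 1841810.956.
round(1841810.956) = 1841811.
In binary (0b-prefixed): 0b111000001101010010011.

code 0b111000001101010010011 (decimal 1841811)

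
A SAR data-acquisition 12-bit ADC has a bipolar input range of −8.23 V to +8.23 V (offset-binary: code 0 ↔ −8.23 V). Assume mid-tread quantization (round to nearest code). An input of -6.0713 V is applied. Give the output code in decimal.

Full-scale span = 16.46 V; LSB = 16.46/2^12 = 4.019 mV.
Input sits at 537.183 steps above V_low.
So the output code is 537.

code 537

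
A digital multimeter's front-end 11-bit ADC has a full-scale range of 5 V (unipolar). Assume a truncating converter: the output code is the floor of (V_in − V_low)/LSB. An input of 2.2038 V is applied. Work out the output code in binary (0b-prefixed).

LSB = 5 V / 2048 = 2.441 mV.
Input sits at 902.676 steps above V_low.
So the output code is 902.
In binary (0b-prefixed): 0b1110000110.

code 0b1110000110 (decimal 902)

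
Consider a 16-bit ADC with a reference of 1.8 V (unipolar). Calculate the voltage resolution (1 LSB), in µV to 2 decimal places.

27.47 µV

Full-scale span = 1.8 V.
LSB = 1.8 / 2^16 = 1.8 / 65536 = 2.74658e-05 V = 27.47 µV.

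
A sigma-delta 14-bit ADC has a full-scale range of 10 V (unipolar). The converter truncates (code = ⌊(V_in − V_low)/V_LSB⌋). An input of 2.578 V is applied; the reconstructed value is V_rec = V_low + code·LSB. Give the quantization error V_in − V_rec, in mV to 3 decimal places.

0.485 mV

LSB = 10/2^14 = 0.610 mV.
Scaled input = 4223.7952 LSBs, so code = 4223.
V_rec = 0 + 4223·0.000610352 = 2.5775146 V.
Error = 2.578 − 2.5775146 = 0.000485352 V = 0.485 mV.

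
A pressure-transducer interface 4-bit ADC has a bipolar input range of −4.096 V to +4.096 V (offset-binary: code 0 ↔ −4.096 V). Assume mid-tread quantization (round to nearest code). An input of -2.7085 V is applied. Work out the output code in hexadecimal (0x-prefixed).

LSB = 8.192 V / 16 = 0.5120 V.
(-2.7085 − (−4.096)) / 0.512 = 2.710 LSBs.
Round → code 3.
In hexadecimal (0x-prefixed): 0x3.

code 0x3 (decimal 3)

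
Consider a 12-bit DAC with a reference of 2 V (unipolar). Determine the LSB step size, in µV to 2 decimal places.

Full-scale span = 2 V.
LSB = 2 / 2^12 = 2 / 4096 = 0.000488281 V = 488.28 µV.

488.28 µV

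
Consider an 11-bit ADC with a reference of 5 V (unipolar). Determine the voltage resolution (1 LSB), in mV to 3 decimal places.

2.441 mV

Full-scale span = 5 V.
LSB = 5 / 2^11 = 5 / 2048 = 0.00244141 V = 2.441 mV.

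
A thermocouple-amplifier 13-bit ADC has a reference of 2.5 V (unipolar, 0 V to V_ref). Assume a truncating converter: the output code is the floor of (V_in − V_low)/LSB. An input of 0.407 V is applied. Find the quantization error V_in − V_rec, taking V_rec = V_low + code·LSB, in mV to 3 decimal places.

0.201 mV

Step size: 2.5 V ÷ 2^13 = 305.18 µV.
(V_in − V_low)/LSB = (0.407 − 0)/0.000305176 = 1333.6576 → code 1333 (floor).
Code 1333 maps back to 0 + 1333×0.000305176 V = 0.40679932 V.
Difference: 0.000200684 V → 0.201 mV.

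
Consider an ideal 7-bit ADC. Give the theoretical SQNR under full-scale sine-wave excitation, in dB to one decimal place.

SNR ≈ 6.02·N + 1.76 dB = 6.02·7 + 1.76 = 43.90 dB.

43.9 dB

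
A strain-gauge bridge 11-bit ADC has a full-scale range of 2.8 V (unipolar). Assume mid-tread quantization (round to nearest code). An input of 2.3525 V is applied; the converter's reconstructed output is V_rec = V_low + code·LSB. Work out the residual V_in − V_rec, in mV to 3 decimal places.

LSB = 2.8/2^11 = 1.367 mV.
(V_in − V_low)/LSB = (2.3525 − 0)/0.00136719 = 1720.6857 → code 1721 (round).
V_rec = 0 + 1721·0.00136719 = 2.3529297 V.
Difference: -0.000429688 V → -0.430 mV.

-0.430 mV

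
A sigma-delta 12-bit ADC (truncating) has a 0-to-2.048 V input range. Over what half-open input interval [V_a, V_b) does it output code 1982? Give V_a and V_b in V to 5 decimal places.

LSB = 2.048/2^12 = 0.500 mV.
V_a = V_low + 1982·LSB = 0.991 V; V_b = V_low + 1983·LSB = 0.9915 V.

[0.99100 V, 0.99150 V)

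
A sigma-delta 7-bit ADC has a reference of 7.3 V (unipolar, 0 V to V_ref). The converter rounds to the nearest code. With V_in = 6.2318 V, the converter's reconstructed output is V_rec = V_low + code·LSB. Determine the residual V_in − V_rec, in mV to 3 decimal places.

Step size: 7.3 V ÷ 2^7 = 57.031 mV.
(V_in − V_low)/LSB = (6.2318 − 0)/0.0570312 = 109.2699 → code 109 (round).
V_rec = 0 + 109·0.0570312 = 6.2164063 V.
Difference: 0.0153937 V → 15.394 mV.

15.394 mV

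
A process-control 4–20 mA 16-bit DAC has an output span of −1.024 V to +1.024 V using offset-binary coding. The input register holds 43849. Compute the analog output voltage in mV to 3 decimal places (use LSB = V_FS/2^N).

LSB = 2.048 V / 2^16 = 31.25 µV.
V_out = (−1.024) + 43849 × 3.125e-05 V = 0.346281 V.
= 346.281 mV.

346.281 mV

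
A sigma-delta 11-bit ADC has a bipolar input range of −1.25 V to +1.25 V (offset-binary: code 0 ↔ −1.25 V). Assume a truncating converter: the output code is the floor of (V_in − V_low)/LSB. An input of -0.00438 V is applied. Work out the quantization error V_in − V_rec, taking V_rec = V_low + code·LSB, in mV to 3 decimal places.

0.503 mV

LSB = 2.5/2^11 = 1.221 mV.
Scaled input = 1020.4119 LSBs, so code = 1020.
Code 1020 maps back to (−1.25) + 1020×0.0012207 V = -0.0048828125 V.
V_in − V_rec = 0.000502813 V = 0.503 mV.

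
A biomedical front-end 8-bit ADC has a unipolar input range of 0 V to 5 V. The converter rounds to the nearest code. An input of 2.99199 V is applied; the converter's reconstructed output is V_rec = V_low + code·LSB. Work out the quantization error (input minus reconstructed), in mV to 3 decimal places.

3.709 mV

One LSB is 5 V / 256 = 19.531 mV.
Scaled input = 153.1899 LSBs, so code = 153.
V_rec = 0 + 153·0.0195312 = 2.9882812 V.
Error = 2.99199 − 2.9882812 = 0.00370875 V = 3.709 mV.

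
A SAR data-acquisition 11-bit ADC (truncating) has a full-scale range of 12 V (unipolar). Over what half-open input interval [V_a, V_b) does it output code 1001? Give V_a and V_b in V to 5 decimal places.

[5.86523 V, 5.87109 V)

LSB = 12/2^11 = 5.859 mV.
V_a = V_low + 1001·LSB = 5.86523 V; V_b = V_low + 1002·LSB = 5.87109 V.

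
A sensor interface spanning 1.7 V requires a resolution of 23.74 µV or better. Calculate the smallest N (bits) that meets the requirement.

Number of steps required ≥ 1.7 V / 23.74 µV = 71609.10.
Need 2^N ≥ 71609.10; 2^16 = 65536, 2^17 = 131072.
Minimum N = 17.

17 bits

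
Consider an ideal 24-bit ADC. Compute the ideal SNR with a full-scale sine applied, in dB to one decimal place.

146.2 dB

SNR ≈ 6.02·N + 1.76 dB = 6.02·24 + 1.76 = 146.24 dB.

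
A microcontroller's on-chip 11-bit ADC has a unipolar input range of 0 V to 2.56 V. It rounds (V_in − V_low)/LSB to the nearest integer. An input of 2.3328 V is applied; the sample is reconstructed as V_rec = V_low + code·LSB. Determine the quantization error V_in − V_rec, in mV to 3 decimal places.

One LSB is 2.56 V / 2048 = 1.250 mV.
(V_in − V_low)/LSB = (2.3328 − 0)/0.00125 = 1866.2400 → code 1866 (round).
Code 1866 maps back to 0 + 1866×0.00125 V = 2.3325 V.
V_in − V_rec = 0.0003 V = 0.300 mV.

0.300 mV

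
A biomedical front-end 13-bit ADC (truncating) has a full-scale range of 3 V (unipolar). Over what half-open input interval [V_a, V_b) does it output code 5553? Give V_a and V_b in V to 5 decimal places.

[2.03357 V, 2.03394 V)

LSB = 3/2^13 = 366.21 µV.
V_a = V_low + 5553·LSB = 2.03357 V; V_b = V_low + 5554·LSB = 2.03394 V.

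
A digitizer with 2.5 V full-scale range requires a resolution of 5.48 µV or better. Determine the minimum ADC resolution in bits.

19 bits

Number of steps required ≥ 2.5 V / 5.48 µV = 456204.38.
Need 2^N ≥ 456204.38; 2^18 = 262144, 2^19 = 524288.
Minimum N = 19.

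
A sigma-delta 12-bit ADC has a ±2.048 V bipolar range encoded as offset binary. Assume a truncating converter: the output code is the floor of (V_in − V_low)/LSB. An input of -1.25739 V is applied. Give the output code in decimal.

Full-scale span = 4.096 V; LSB = 4.096/2^12 = 1.000 mV.
(V_in − V_low)/LSB = (-1.25739 − (−2.048)) / 0.001 = 790.610.
⌊·⌋(790.610) = 790.

code 790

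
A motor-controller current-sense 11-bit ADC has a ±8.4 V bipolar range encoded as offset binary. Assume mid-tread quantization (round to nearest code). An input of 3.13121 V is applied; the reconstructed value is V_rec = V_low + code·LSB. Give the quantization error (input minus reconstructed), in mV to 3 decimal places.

-2.384 mV

LSB = 16.8/2^11 = 8.203 mV.
Scaled input = 1405.7094 LSBs, so code = 1406.
V_rec = (−8.4) + 1406·0.00820313 = 3.1335938 V.
V_in − V_rec = -0.00238375 V = -2.384 mV.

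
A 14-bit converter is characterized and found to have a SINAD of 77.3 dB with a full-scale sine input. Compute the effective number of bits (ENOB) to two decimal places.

12.55 bits

ENOB = (SINAD − 1.76) / 6.02 = (77.3 − 1.76)/6.02 = 12.548.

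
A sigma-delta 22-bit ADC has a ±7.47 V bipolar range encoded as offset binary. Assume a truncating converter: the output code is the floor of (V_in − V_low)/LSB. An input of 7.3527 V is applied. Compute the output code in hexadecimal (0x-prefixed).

LSB = 14.94 V / 4194304 = 3.56 µV.
Input sits at 4161372.818 steps above V_low.
⌊·⌋(4161372.818) = 4161372.
In hexadecimal (0x-prefixed): 0x3F7F5C.

code 0x3F7F5C (decimal 4161372)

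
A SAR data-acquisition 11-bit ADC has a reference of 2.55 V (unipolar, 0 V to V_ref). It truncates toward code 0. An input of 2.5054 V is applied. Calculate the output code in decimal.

code 2012

LSB = 2.55 V / 2048 = 1.245 mV.
(V_in − V_low)/LSB = (2.5054 − 0) / 0.00124512 = 2012.180.
Floor → code 2012.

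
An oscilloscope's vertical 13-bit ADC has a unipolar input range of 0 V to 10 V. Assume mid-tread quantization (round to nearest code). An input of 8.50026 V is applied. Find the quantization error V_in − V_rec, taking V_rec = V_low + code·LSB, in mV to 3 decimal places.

One LSB is 10 V / 8192 = 1.221 mV.
(V_in − V_low)/LSB = (8.50026 − 0)/0.0012207 = 6963.4130 → code 6963 (round).
Reconstructed: 8.4997559 V.
Error = 8.50026 − 8.4997559 = 0.000504141 V = 0.504 mV.

0.504 mV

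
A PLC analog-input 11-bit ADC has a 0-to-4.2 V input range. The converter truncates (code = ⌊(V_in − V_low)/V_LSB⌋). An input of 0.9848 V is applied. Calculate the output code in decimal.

code 480

With 2048 levels over 4.2 V, one step is 2.051 mV.
(V_in − V_low)/LSB = (0.9848 − 0) / 0.00205078 = 480.207.
⌊·⌋(480.207) = 480.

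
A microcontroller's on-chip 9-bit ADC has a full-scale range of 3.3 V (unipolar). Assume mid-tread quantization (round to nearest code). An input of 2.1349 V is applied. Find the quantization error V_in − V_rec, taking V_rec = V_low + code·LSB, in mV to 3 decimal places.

1.502 mV

One LSB is 3.3 V / 512 = 6.445 mV.
(V_in − V_low)/LSB = (2.1349 − 0)/0.00644531 = 331.2330 → code 331 (round).
Reconstructed: 2.1333984 V.
V_in − V_rec = 0.00150156 V = 1.502 mV.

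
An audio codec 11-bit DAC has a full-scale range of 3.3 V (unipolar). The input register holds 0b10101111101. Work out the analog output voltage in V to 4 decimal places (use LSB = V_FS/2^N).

LSB = 3.3 V / 2^11 = 1.611 mV.
Code 0b10101111101 = 1405 decimal.
V_out = 0 + 1405 × 0.00161133 V = 2.26392 V.

2.2639 V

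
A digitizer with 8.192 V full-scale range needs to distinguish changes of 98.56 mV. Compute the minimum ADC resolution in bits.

Number of steps required ≥ 8.192 V / 98.56 mV = 83.12.
Need 2^N ≥ 83.12; 2^6 = 64, 2^7 = 128.
Minimum N = 7.

7 bits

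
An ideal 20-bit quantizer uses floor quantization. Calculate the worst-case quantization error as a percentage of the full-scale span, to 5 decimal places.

0.00010 %

Truncating → worst-case error = 1 LSB = V_FS/2^20, so 100/1048576 = 9.53674e-05 % of full scale.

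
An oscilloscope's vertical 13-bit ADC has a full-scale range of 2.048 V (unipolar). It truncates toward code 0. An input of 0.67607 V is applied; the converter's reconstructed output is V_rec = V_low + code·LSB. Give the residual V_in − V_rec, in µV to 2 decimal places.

70.00 µV

One LSB is 2.048 V / 8192 = 250.00 µV.
(V_in − V_low)/LSB = (0.67607 − 0)/0.00025 = 2704.2800 → code 2704 (floor).
V_rec = 0 + 2704·0.00025 = 0.676 V.
Difference: 7e-05 V → 70.00 µV.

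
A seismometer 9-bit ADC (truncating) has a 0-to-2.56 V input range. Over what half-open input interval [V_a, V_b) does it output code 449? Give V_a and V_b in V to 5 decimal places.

[2.24500 V, 2.25000 V)

LSB = 2.56/2^9 = 5.000 mV.
V_a = V_low + 449·LSB = 2.245 V; V_b = V_low + 450·LSB = 2.25 V.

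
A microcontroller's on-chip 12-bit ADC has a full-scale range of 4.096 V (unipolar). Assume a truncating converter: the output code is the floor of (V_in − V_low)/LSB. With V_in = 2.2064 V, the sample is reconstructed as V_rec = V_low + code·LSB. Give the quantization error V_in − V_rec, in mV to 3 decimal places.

One LSB is 4.096 V / 4096 = 1.000 mV.
(V_in − V_low)/LSB = (2.2064 − 0)/0.001 = 2206.4000 → code 2206 (floor).
Reconstructed: 2.206 V.
Error = 2.2064 − 2.206 = 0.0004 V = 0.400 mV.

0.400 mV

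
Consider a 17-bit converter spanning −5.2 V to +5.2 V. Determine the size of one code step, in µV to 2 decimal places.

Full-scale span = 10.4 V.
LSB = 10.4 / 2^17 = 10.4 / 131072 = 7.93457e-05 V = 79.35 µV.

79.35 µV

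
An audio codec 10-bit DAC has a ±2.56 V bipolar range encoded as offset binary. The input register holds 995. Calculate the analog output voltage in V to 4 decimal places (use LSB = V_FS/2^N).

LSB = 5.12 V / 2^10 = 5.000 mV.
V_out = (−2.56) + 995 × 0.005 V = 2.415 V.

2.4150 V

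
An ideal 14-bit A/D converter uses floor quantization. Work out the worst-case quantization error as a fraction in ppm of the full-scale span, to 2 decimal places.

Truncating → worst-case error = 1 LSB = V_FS/2^14, so 1e+06/16384 = 61.0352 ppm of full scale.

61.04 ppm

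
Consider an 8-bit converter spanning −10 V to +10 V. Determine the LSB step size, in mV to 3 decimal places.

78.125 mV

Full-scale span = 20 V.
LSB = 20 / 2^8 = 20 / 256 = 0.078125 V = 78.125 mV.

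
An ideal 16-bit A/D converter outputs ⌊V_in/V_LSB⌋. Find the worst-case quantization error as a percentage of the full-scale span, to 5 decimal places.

Truncating → worst-case error = 1 LSB = V_FS/2^16, so 100/65536 = 0.00152588 % of full scale.

0.00153 %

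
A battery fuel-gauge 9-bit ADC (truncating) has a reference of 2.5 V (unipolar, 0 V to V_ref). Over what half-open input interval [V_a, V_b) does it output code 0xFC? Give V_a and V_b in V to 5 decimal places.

LSB = 2.5/2^9 = 4.883 mV.
Code 0xFC = 252 decimal.
V_a = V_low + 252·LSB = 1.23047 V; V_b = V_low + 253·LSB = 1.23535 V.

[1.23047 V, 1.23535 V)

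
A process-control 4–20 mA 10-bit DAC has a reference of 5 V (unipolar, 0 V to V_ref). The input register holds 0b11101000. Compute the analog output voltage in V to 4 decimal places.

1.1328 V

LSB = 5 V / 2^10 = 4.883 mV.
Code 0b11101000 = 232 decimal.
V_out = 0 + 232 × 0.00488281 V = 1.13281 V.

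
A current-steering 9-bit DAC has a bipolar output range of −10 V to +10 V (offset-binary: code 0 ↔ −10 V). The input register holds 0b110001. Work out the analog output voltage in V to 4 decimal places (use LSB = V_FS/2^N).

LSB = 20 V / 2^9 = 39.062 mV.
Code 0b110001 = 49 decimal.
V_out = (−10) + 49 × 0.0390625 V = -8.08594 V.

-8.0859 V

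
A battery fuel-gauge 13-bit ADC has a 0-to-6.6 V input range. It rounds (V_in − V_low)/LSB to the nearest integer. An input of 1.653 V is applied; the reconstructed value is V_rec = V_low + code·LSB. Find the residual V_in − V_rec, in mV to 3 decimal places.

-0.223 mV

One LSB is 6.6 V / 8192 = 0.806 mV.
(1.653 − 0)/0.000805664 = 2051.7236; round gives code 2052.
V_rec = 0 + 2052·0.000805664 = 1.6532227 V.
Difference: -0.000222656 V → -0.223 mV.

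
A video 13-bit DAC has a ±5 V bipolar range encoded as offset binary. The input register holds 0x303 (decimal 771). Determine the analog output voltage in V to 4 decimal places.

LSB = 10 V / 2^13 = 1.221 mV.
Code 0x303 = 771 decimal.
V_out = (−5) + 771 × 0.0012207 V = -4.05884 V.

-4.0588 V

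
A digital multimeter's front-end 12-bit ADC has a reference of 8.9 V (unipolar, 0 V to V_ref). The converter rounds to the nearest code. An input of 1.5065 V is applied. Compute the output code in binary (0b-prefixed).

code 0b1010110101 (decimal 693)

With 4096 levels over 8.9 V, one step is 2.173 mV.
Input sits at 693.329 steps above V_low.
round(693.329) = 693.
In binary (0b-prefixed): 0b1010110101.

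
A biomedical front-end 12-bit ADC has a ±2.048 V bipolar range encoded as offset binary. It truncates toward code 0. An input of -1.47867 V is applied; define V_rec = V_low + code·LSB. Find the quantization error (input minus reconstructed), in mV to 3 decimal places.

Step size: 4.096 V ÷ 2^12 = 1.000 mV.
(-1.47867 − (−2.048))/0.001 = 569.3300; ⌊·⌋ gives code 569.
Code 569 maps back to (−2.048) + 569×0.001 V = -1.479 V.
V_in − V_rec = 0.00033 V = 0.330 mV.

0.330 mV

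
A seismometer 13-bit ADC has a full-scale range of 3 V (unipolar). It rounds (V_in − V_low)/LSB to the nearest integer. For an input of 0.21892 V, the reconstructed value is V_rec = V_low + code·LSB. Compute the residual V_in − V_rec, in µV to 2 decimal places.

Step size: 3 V ÷ 2^13 = 366.21 µV.
Scaled input = 597.7975 LSBs, so code = 598.
Reconstructed: 0.21899414 V.
V_in − V_rec = -7.41406e-05 V = -74.14 µV.

-74.14 µV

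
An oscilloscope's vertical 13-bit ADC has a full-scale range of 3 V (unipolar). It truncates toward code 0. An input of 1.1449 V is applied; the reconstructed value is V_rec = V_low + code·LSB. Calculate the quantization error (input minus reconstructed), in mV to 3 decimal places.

LSB = 3/2^13 = 366.21 µV.
(V_in − V_low)/LSB = (1.1449 − 0)/0.000366211 = 3126.3403 → code 3126 (floor).
V_rec = 0 + 3126·0.000366211 = 1.1447754 V.
Difference: 0.000124609 V → 0.125 mV.

0.125 mV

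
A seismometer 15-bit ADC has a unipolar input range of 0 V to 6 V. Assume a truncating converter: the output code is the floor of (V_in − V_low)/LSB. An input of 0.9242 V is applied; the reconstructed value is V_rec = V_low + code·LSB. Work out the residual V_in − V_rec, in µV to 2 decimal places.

One LSB is 6 V / 32768 = 183.11 µV.
(V_in − V_low)/LSB = (0.9242 − 0)/0.000183105 = 5047.3643 → code 5047 (floor).
Code 5047 maps back to 0 + 5047×0.000183105 V = 0.9241333 V.
V_in − V_rec = 6.66992e-05 V = 66.70 µV.

66.70 µV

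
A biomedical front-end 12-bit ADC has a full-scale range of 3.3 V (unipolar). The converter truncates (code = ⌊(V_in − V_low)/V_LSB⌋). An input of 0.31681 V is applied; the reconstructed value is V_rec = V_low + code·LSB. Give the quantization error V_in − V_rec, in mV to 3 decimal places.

0.184 mV

One LSB is 3.3 V / 4096 = 0.806 mV.
(V_in − V_low)/LSB = (0.31681 − 0)/0.000805664 = 393.2284 → code 393 (floor).
Code 393 maps back to 0 + 393×0.000805664 V = 0.31662598 V.
V_in − V_rec = 0.000184023 V = 0.184 mV.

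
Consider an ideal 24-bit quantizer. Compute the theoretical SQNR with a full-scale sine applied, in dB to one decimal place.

SNR ≈ 6.02·N + 1.76 dB = 6.02·24 + 1.76 = 146.24 dB.

146.2 dB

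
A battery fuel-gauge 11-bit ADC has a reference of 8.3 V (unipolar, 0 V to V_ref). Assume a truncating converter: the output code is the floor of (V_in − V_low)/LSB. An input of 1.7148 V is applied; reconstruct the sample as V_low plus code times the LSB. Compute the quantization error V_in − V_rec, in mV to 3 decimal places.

LSB = 8.3/2^11 = 4.053 mV.
Scaled input = 423.1217 LSBs, so code = 423.
Code 423 maps back to 0 + 423×0.00405273 V = 1.7143066 V.
Difference: 0.000493359 V → 0.493 mV.

0.493 mV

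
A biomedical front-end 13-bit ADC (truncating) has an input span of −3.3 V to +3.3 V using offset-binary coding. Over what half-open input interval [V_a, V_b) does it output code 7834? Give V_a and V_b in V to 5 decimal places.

LSB = 6.6/2^13 = 0.806 mV.
V_a = V_low + 7834·LSB = 3.01157 V; V_b = V_low + 7835·LSB = 3.01238 V.

[3.01157 V, 3.01238 V)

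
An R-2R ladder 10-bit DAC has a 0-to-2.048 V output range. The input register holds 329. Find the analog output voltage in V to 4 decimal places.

0.6580 V

LSB = 2.048 V / 2^10 = 2.000 mV.
V_out = 0 + 329 × 0.002 V = 0.658 V.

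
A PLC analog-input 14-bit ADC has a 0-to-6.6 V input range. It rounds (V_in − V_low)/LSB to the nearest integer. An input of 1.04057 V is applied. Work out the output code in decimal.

LSB = 6.6 V / 16384 = 402.83 µV.
(1.04057 − 0) / 0.000402832 = 2583.136 LSBs.
round(2583.136) = 2583.

code 2583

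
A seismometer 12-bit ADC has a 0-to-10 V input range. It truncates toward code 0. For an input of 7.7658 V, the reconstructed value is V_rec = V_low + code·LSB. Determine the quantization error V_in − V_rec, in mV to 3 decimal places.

2.128 mV

LSB = 10/2^12 = 2.441 mV.
(V_in − V_low)/LSB = (7.7658 − 0)/0.00244141 = 3180.8717 → code 3180 (floor).
Reconstructed: 7.7636719 V.
V_in − V_rec = 0.00212812 V = 2.128 mV.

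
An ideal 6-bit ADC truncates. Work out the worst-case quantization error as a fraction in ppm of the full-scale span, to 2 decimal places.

Truncating → worst-case error = 1 LSB = V_FS/2^6, so 1e+06/64 = 15625 ppm of full scale.

15625.00 ppm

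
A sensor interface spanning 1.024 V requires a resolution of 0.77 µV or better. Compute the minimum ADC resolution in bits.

21 bits

Number of steps required ≥ 1.024 V / 0.77 µV = 1329870.13.
Need 2^N ≥ 1329870.13; 2^20 = 1048576, 2^21 = 2097152.
Minimum N = 21.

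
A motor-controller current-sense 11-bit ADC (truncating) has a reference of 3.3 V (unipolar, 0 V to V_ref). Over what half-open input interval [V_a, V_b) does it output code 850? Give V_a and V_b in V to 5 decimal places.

[1.36963 V, 1.37124 V)

LSB = 3.3/2^11 = 1.611 mV.
V_a = V_low + 850·LSB = 1.36963 V; V_b = V_low + 851·LSB = 1.37124 V.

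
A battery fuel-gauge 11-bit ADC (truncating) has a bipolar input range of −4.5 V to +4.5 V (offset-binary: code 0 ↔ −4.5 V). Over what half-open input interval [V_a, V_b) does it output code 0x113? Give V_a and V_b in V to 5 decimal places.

[-3.29150 V, -3.28711 V)

LSB = 9/2^11 = 4.395 mV.
Code 0x113 = 275 decimal.
V_a = V_low + 275·LSB = -3.2915 V; V_b = V_low + 276·LSB = -3.28711 V.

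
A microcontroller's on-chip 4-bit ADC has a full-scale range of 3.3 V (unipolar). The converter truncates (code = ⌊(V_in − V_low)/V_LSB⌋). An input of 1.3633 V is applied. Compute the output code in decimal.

LSB = 3.3 V / 16 = 206.250 mV.
(V_in − V_low)/LSB = (1.3633 − 0) / 0.20625 = 6.610.
So the output code is 6.

code 6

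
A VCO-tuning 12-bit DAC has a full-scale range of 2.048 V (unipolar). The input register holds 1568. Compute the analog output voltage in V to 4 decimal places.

0.7840 V

LSB = 2.048 V / 2^12 = 0.500 mV.
V_out = 0 + 1568 × 0.0005 V = 0.784 V.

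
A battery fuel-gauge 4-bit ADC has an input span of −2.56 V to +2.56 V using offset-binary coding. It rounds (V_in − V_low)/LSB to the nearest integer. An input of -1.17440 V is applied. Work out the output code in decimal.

Full-scale span = 5.12 V; LSB = 5.12/2^4 = 320.000 mV.
(V_in − V_low)/LSB = (-1.17440 − (−2.56)) / 0.32 = 4.330.
So the output code is 4.

code 4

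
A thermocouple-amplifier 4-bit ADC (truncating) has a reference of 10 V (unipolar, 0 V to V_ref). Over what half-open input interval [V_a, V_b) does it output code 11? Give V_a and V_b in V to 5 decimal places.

LSB = 10/2^4 = 0.6250 V.
V_a = V_low + 11·LSB = 6.875 V; V_b = V_low + 12·LSB = 7.5 V.

[6.87500 V, 7.50000 V)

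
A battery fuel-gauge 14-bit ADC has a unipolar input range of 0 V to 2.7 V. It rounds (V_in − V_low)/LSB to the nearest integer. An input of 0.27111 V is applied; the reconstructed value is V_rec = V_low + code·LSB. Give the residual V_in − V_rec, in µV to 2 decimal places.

Step size: 2.7 V ÷ 2^14 = 164.79 µV.
Scaled input = 1645.1356 LSBs, so code = 1645.
Code 1645 maps back to 0 + 1645×0.000164795 V = 0.27108765 V.
Difference: 2.23535e-05 V → 22.35 µV.

22.35 µV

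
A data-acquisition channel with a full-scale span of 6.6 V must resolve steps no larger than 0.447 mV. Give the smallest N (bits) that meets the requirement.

14 bits

Number of steps required ≥ 6.6 V / 0.447 mV = 14765.10.
Need 2^N ≥ 14765.10; 2^13 = 8192, 2^14 = 16384.
Minimum N = 14.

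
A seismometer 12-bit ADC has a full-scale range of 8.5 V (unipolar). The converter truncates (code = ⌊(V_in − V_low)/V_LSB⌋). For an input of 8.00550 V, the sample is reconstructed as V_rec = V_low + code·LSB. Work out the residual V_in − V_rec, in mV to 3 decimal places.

Step size: 8.5 V ÷ 2^12 = 2.075 mV.
(8.00550 − 0)/0.0020752 = 3857.7092; ⌊·⌋ gives code 3857.
Reconstructed: 8.0040283 V.
V_in − V_rec = 0.00147168 V = 1.472 mV.

1.472 mV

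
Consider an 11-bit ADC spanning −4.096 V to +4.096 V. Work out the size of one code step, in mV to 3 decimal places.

4.000 mV

Full-scale span = 8.192 V.
LSB = 8.192 / 2^11 = 8.192 / 2048 = 0.004 V = 4.000 mV.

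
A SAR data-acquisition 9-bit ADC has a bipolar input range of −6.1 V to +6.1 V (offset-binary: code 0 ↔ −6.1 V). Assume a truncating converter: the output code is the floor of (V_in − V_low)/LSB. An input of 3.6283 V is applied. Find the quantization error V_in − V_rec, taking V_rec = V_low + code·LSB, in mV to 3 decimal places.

6.425 mV

LSB = 12.2/2^9 = 23.828 mV.
(V_in − V_low)/LSB = (3.6283 − (−6.1))/0.0238281 = 408.2696 → code 408 (floor).
Reconstructed: 3.621875 V.
Error = 3.6283 − 3.621875 = 0.006425 V = 6.425 mV.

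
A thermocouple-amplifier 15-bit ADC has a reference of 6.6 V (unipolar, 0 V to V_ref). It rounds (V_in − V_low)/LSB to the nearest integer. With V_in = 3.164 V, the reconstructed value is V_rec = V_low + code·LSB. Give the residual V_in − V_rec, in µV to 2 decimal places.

-44.19 µV

Step size: 6.6 V ÷ 2^15 = 201.42 µV.
Scaled input = 15708.7806 LSBs, so code = 15709.
Code 15709 maps back to 0 + 15709×0.000201416 V = 3.1640442 V.
V_in − V_rec = -4.41895e-05 V = -44.19 µV.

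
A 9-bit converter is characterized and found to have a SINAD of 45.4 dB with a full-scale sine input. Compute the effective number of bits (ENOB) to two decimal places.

ENOB = (SINAD − 1.76) / 6.02 = (45.4 − 1.76)/6.02 = 7.249.

7.25 bits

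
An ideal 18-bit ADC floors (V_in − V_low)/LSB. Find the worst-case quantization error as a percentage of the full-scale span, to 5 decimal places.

Truncating → worst-case error = 1 LSB = V_FS/2^18, so 100/262144 = 0.00038147 % of full scale.

0.00038 %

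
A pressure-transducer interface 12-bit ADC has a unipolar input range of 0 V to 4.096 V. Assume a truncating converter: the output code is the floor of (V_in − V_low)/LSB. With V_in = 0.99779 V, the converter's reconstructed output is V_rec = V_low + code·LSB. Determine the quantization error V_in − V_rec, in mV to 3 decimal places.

One LSB is 4.096 V / 4096 = 1.000 mV.
(0.99779 − 0)/0.001 = 997.7900; ⌊·⌋ gives code 997.
Code 997 maps back to 0 + 997×0.001 V = 0.997 V.
Difference: 0.00079 V → 0.790 mV.

0.790 mV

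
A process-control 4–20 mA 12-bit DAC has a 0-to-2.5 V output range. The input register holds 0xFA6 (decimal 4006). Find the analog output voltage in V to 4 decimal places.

2.4451 V

LSB = 2.5 V / 2^12 = 0.610 mV.
Code 0xFA6 = 4006 decimal.
V_out = 0 + 4006 × 0.000610352 V = 2.44507 V.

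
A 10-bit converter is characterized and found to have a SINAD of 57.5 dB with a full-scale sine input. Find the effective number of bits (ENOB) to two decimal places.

ENOB = (SINAD − 1.76) / 6.02 = (57.5 − 1.76)/6.02 = 9.259.

9.26 bits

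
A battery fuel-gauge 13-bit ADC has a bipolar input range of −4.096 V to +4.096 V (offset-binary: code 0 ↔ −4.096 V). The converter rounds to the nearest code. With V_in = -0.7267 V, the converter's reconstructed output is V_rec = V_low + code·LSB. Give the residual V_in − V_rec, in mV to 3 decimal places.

LSB = 8.192/2^13 = 1.000 mV.
(-0.7267 − (−4.096))/0.001 = 3369.3000; round gives code 3369.
Code 3369 maps back to (−4.096) + 3369×0.001 V = -0.727 V.
Difference: 0.0003 V → 0.300 mV.

0.300 mV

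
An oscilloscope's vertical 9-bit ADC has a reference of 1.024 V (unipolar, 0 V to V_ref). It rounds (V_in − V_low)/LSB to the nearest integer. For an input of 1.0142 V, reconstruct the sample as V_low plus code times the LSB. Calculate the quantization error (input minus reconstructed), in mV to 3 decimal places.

0.200 mV

Step size: 1.024 V ÷ 2^9 = 2.000 mV.
Scaled input = 507.1000 LSBs, so code = 507.
Reconstructed: 1.014 V.
Difference: 0.0002 V → 0.200 mV.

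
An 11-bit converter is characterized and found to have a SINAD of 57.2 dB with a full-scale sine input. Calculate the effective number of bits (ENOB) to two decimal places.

ENOB = (SINAD − 1.76) / 6.02 = (57.2 − 1.76)/6.02 = 9.209.

9.21 bits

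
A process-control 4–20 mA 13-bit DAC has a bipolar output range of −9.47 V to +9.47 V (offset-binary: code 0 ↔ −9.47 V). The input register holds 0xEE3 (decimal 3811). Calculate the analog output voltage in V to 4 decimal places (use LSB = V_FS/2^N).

-0.6589 V

LSB = 18.94 V / 2^13 = 2.312 mV.
Code 0xEE3 = 3811 decimal.
V_out = (−9.47) + 3811 × 0.00231201 V = -0.658923 V.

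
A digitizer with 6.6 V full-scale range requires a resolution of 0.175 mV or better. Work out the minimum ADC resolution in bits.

Number of steps required ≥ 6.6 V / 0.175 mV = 37714.29.
Need 2^N ≥ 37714.29; 2^15 = 32768, 2^16 = 65536.
Minimum N = 16.

16 bits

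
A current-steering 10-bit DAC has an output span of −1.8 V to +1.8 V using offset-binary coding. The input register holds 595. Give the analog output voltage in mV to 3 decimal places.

LSB = 3.6 V / 2^10 = 3.516 mV.
V_out = (−1.8) + 595 × 0.00351563 V = 0.291797 V.
= 291.797 mV.

291.797 mV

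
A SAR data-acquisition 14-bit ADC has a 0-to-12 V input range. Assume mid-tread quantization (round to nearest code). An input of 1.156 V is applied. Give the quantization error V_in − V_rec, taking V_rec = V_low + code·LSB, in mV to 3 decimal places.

One LSB is 12 V / 16384 = 0.732 mV.
(V_in − V_low)/LSB = (1.156 − 0)/0.000732422 = 1578.3253 → code 1578 (round).
V_rec = 0 + 1578·0.000732422 = 1.1557617 V.
Difference: 0.000238281 V → 0.238 mV.

0.238 mV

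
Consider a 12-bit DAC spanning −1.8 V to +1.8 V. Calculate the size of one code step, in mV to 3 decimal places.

Full-scale span = 3.6 V.
LSB = 3.6 / 2^12 = 3.6 / 4096 = 0.000878906 V = 0.879 mV.

0.879 mV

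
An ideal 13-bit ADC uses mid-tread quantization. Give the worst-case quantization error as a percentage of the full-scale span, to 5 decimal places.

0.00610 %

Rounding → worst-case error = ½ LSB = V_FS/2^14, so 100/16384 = 0.00610352 % of full scale.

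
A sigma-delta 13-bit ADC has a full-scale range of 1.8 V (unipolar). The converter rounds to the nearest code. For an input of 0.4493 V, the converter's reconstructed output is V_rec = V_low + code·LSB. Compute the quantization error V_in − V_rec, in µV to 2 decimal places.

Step size: 1.8 V ÷ 2^13 = 219.73 µV.
(0.4493 − 0)/0.000219727 = 2044.8142; round gives code 2045.
Code 2045 maps back to 0 + 2045×0.000219727 V = 0.44934082 V.
Difference: -4.08203e-05 V → -40.82 µV.

-40.82 µV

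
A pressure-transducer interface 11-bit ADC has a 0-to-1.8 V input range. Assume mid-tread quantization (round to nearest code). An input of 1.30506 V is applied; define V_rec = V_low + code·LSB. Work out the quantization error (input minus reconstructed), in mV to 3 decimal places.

-0.116 mV

LSB = 1.8/2^11 = 0.879 mV.
Scaled input = 1484.8683 LSBs, so code = 1485.
Code 1485 maps back to 0 + 1485×0.000878906 V = 1.3051758 V.
Error = 1.30506 − 1.3051758 = -0.000115781 V = -0.116 mV.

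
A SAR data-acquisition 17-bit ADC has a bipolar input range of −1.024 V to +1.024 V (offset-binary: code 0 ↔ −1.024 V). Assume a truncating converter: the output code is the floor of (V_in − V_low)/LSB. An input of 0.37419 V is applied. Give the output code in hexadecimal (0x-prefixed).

LSB = 2.048 V / 131072 = 15.62 µV.
(V_in − V_low)/LSB = (0.37419 − (−1.024)) / 1.5625e-05 = 89484.160.
Floor → code 89484.
In hexadecimal (0x-prefixed): 0x15D8C.

code 0x15D8C (decimal 89484)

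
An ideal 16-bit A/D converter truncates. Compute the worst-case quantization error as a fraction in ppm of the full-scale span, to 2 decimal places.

Truncating → worst-case error = 1 LSB = V_FS/2^16, so 1e+06/65536 = 15.2588 ppm of full scale.

15.26 ppm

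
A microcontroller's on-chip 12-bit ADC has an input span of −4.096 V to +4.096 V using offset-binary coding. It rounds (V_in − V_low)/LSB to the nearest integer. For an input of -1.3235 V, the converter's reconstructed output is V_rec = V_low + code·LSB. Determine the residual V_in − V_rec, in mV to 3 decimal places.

0.500 mV

Step size: 8.192 V ÷ 2^12 = 2.000 mV.
(-1.3235 − (−4.096))/0.002 = 1386.2500; round gives code 1386.
Reconstructed: -1.324 V.
Error = -1.3235 − (−1.324) = 0.0005 V = 0.500 mV.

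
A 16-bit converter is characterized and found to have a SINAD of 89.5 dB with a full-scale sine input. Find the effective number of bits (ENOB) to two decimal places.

ENOB = (SINAD − 1.76) / 6.02 = (89.5 − 1.76)/6.02 = 14.575.

14.57 bits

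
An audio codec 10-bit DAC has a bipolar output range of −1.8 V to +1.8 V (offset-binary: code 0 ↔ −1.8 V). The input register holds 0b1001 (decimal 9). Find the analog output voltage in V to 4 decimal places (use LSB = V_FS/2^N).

-1.7684 V

LSB = 3.6 V / 2^10 = 3.516 mV.
Code 0b1001 = 9 decimal.
V_out = (−1.8) + 9 × 0.00351563 V = -1.76836 V.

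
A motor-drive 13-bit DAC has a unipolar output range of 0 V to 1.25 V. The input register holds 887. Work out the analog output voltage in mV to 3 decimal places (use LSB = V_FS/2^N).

135.345 mV

LSB = 1.25 V / 2^13 = 152.59 µV.
V_out = 0 + 887 × 0.000152588 V = 0.135345 V.
= 135.345 mV.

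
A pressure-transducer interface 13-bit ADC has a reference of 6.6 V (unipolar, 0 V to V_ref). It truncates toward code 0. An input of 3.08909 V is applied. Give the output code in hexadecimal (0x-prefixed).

With 8192 levels over 6.6 V, one step is 0.806 mV.
(V_in − V_low)/LSB = (3.08909 − 0) / 0.000805664 = 3834.216.
So the output code is 3834.
In hexadecimal (0x-prefixed): 0xEFA.

code 0xEFA (decimal 3834)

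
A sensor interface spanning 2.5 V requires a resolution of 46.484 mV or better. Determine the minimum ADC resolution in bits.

6 bits

Number of steps required ≥ 2.5 V / 46.484 mV = 53.78.
Need 2^N ≥ 53.78; 2^5 = 32, 2^6 = 64.
Minimum N = 6.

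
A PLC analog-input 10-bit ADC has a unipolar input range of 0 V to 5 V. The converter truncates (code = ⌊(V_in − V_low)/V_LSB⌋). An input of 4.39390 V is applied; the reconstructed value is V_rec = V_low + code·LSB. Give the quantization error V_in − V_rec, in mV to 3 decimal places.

Step size: 5 V ÷ 2^10 = 4.883 mV.
Scaled input = 899.8707 LSBs, so code = 899.
Code 899 maps back to 0 + 899×0.00488281 V = 4.3896484 V.
Error = 4.39390 − 4.3896484 = 0.00425156 V = 4.252 mV.

4.252 mV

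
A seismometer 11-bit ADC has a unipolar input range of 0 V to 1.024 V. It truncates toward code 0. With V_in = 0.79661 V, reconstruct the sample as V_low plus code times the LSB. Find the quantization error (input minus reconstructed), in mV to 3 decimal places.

One LSB is 1.024 V / 2048 = 0.500 mV.
(0.79661 − 0)/0.0005 = 1593.2200; ⌊·⌋ gives code 1593.
Reconstructed: 0.7965 V.
Difference: 0.00011 V → 0.110 mV.

0.110 mV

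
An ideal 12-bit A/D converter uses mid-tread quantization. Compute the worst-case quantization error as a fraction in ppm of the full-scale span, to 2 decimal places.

Rounding → worst-case error = ½ LSB = V_FS/2^13, so 1e+06/8192 = 122.07 ppm of full scale.

122.07 ppm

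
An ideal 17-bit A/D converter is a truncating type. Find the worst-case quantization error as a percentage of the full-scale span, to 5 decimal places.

0.00076 %

Truncating → worst-case error = 1 LSB = V_FS/2^17, so 100/131072 = 0.000762939 % of full scale.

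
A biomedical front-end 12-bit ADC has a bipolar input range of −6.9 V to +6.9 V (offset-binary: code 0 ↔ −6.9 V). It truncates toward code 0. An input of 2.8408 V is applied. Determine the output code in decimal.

With 4096 levels over 13.8 V, one step is 3.369 mV.
Input sits at 2891.182 steps above V_low.
⌊·⌋(2891.182) = 2891.

code 2891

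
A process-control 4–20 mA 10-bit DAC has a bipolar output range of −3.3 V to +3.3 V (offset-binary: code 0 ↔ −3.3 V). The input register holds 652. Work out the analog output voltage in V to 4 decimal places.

0.9023 V

LSB = 6.6 V / 2^10 = 6.445 mV.
V_out = (−3.3) + 652 × 0.00644531 V = 0.902344 V.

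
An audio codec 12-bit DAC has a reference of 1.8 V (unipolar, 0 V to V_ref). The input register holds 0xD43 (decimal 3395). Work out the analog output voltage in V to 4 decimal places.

1.4919 V

LSB = 1.8 V / 2^12 = 439.45 µV.
Code 0xD43 = 3395 decimal.
V_out = 0 + 3395 × 0.000439453 V = 1.49194 V.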